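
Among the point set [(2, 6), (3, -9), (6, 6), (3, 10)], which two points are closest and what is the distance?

Computing all pairwise distances among 4 points:

d((2, 6), (3, -9)) = 15.0333
d((2, 6), (6, 6)) = 4.0 <-- minimum
d((2, 6), (3, 10)) = 4.1231
d((3, -9), (6, 6)) = 15.2971
d((3, -9), (3, 10)) = 19.0
d((6, 6), (3, 10)) = 5.0

Closest pair: (2, 6) and (6, 6) with distance 4.0

The closest pair is (2, 6) and (6, 6) with Euclidean distance 4.0. For 4 points, brute-force pairwise comparison is shown above. For large n, the divide-and-conquer algorithm (sort by x, recurse on halves, check the dividing strip) achieves O(n log n).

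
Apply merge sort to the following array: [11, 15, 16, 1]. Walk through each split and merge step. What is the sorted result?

Merge sort trace:

Split: [11, 15, 16, 1] -> [11, 15] and [16, 1]
  Split: [11, 15] -> [11] and [15]
  Merge: [11] + [15] -> [11, 15]
  Split: [16, 1] -> [16] and [1]
  Merge: [16] + [1] -> [1, 16]
Merge: [11, 15] + [1, 16] -> [1, 11, 15, 16]

Final sorted array: [1, 11, 15, 16]

The merge sort proceeds by recursively splitting the array and merging sorted halves.
After all merges, the sorted array is [1, 11, 15, 16].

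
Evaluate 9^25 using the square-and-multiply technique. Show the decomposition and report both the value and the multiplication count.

Computing 9^25 by squaring (build up from 9^1; each line after the first costs one multiplication):

9^1 = 9
9^2 = (9^1)^2 = 9^2 = 81
9^3 = 9 * 9^2 = 9 * 81 = 729
9^6 = (9^3)^2 = 729^2 = 531441
9^12 = (9^6)^2 = 531441^2 = 282429536481
9^24 = (9^12)^2 = 282429536481^2 = 79766443076872509863361
9^25 = 9 * 9^24 = 9 * 79766443076872509863361 = 717897987691852588770249

Result: 717897987691852588770249
Multiplications needed: 6 (6 lines after 9^1)

9^25 = 717897987691852588770249. Using exponentiation by squaring, this requires 6 multiplications. The key idea: if the exponent is even, square the half-power; if odd, multiply by the base once.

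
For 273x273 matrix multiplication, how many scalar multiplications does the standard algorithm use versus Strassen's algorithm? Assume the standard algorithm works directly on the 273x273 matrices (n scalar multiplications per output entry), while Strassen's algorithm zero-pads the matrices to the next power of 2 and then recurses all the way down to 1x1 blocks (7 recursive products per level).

Matrix multiplication for 273x273 matrices:

Strassen's algorithm requires power-of-2 dimensions. Pad 273x273 to 512x512 (next power of 2).

Standard algorithm: 273^3 = 20346417 multiplications
Strassen's algorithm: 7^(log2(512)) = 7^9 = 40353607 multiplications
Difference: 20346417 - 40353607 = -20007190 (Strassen uses MORE here due to padding overhead — for small or just-over-power-of-2 n, padding can outweigh the per-level savings)

Standard: 20346417 multiplications (273^3). Strassen: 40353607 multiplications (7^9, after padding to 512x512). Strassen reduces 8 recursive multiplications to 7 at each level.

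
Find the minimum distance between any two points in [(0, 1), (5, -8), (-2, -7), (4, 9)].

Computing all pairwise distances among 4 points:

d((0, 1), (5, -8)) = 10.2956
d((0, 1), (-2, -7)) = 8.2462
d((0, 1), (4, 9)) = 8.9443
d((5, -8), (-2, -7)) = 7.0711 <-- minimum
d((5, -8), (4, 9)) = 17.0294
d((-2, -7), (4, 9)) = 17.088

Closest pair: (5, -8) and (-2, -7) with distance 7.0711

The closest pair is (5, -8) and (-2, -7) with Euclidean distance 7.0711. For 4 points, brute-force pairwise comparison is shown above. For large n, the divide-and-conquer algorithm (sort by x, recurse on halves, check the dividing strip) achieves O(n log n).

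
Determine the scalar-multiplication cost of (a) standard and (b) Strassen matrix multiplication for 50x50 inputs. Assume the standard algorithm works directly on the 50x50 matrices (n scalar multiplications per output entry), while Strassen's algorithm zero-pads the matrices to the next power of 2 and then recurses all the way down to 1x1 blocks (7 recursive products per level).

Matrix multiplication for 50x50 matrices:

Strassen's algorithm requires power-of-2 dimensions. Pad 50x50 to 64x64 (next power of 2).

Standard algorithm: 50^3 = 125000 multiplications
Strassen's algorithm: 7^(log2(64)) = 7^6 = 117649 multiplications
Savings: 125000 - 117649 = 7351 multiplications

Standard: 125000 multiplications (50^3). Strassen: 117649 multiplications (7^6, after padding to 64x64). Strassen reduces 8 recursive multiplications to 7 at each level.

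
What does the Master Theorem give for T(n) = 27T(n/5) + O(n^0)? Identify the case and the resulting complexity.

Master Theorem for T(n) = 27T(n/5) + O(n^0):

a = 27, b = 5, c = 0
log_b(a) = log_5(27) = 2.0478

Case 1: c = 0 < log_5(27) = 2.0478
T(n) = O(n^(log_5 27))

For T(n) = 27T(n/5) + O(n^0): log_5(27) = 2.0478. This is Case 1 of the Master Theorem (c < log_b(a), work dominated by leaves), giving O(n^(log_5 27)).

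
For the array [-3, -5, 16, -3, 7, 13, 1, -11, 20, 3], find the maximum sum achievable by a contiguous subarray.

Using Kadane's algorithm on [-3, -5, 16, -3, 7, 13, 1, -11, 20, 3]:

Scanning through the array:
Position 1 (value -5): max_ending_here = -5, max_so_far = -3
Position 2 (value 16): max_ending_here = 16, max_so_far = 16
Position 3 (value -3): max_ending_here = 13, max_so_far = 16
Position 4 (value 7): max_ending_here = 20, max_so_far = 20
Position 5 (value 13): max_ending_here = 33, max_so_far = 33
Position 6 (value 1): max_ending_here = 34, max_so_far = 34
Position 7 (value -11): max_ending_here = 23, max_so_far = 34
Position 8 (value 20): max_ending_here = 43, max_so_far = 43
Position 9 (value 3): max_ending_here = 46, max_so_far = 46

Maximum subarray: [16, -3, 7, 13, 1, -11, 20, 3]
Maximum sum: 46

The maximum subarray is [16, -3, 7, 13, 1, -11, 20, 3] with sum 46. This subarray runs from index 2 to index 9.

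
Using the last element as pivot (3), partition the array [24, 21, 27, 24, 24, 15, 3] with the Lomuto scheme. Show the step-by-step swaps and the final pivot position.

Lomuto partition with pivot = 3:

Initial array: [24, 21, 27, 24, 24, 15, 3]

arr[0]=24 > 3: no swap
arr[1]=21 > 3: no swap
arr[2]=27 > 3: no swap
arr[3]=24 > 3: no swap
arr[4]=24 > 3: no swap
arr[5]=15 > 3: no swap

Place pivot at position 0: [3, 21, 27, 24, 24, 15, 24]
Pivot position: 0

After partitioning with pivot 3, the array becomes [3, 21, 27, 24, 24, 15, 24]. The pivot is placed at index 0. All elements to the left of the pivot are <= 3, and all elements to the right are > 3.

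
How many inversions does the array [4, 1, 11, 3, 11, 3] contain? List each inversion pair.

Finding inversions in [4, 1, 11, 3, 11, 3]:

(0, 1): arr[0]=4 > arr[1]=1
(0, 3): arr[0]=4 > arr[3]=3
(0, 5): arr[0]=4 > arr[5]=3
(2, 3): arr[2]=11 > arr[3]=3
(2, 5): arr[2]=11 > arr[5]=3
(4, 5): arr[4]=11 > arr[5]=3

Total inversions: 6

The array has 6 inversion(s): (0,1), (0,3), (0,5), (2,3), (2,5), (4,5). Each pair (i,j) satisfies i < j and arr[i] > arr[j].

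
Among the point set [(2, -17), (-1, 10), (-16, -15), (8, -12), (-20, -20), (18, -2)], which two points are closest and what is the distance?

Computing all pairwise distances among 6 points:

d((2, -17), (-1, 10)) = 27.1662
d((2, -17), (-16, -15)) = 18.1108
d((2, -17), (8, -12)) = 7.8102
d((2, -17), (-20, -20)) = 22.2036
d((2, -17), (18, -2)) = 21.9317
d((-1, 10), (-16, -15)) = 29.1548
d((-1, 10), (8, -12)) = 23.7697
d((-1, 10), (-20, -20)) = 35.5106
d((-1, 10), (18, -2)) = 22.4722
d((-16, -15), (8, -12)) = 24.1868
d((-16, -15), (-20, -20)) = 6.4031 <-- minimum
d((-16, -15), (18, -2)) = 36.4005
d((8, -12), (-20, -20)) = 29.1204
d((8, -12), (18, -2)) = 14.1421
d((-20, -20), (18, -2)) = 42.0476

Closest pair: (-16, -15) and (-20, -20) with distance 6.4031

The closest pair is (-16, -15) and (-20, -20) with Euclidean distance 6.4031. For 6 points, brute-force pairwise comparison is shown above. For large n, the divide-and-conquer algorithm (sort by x, recurse on halves, check the dividing strip) achieves O(n log n).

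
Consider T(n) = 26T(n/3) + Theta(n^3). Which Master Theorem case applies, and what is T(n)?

Master Theorem for T(n) = 26T(n/3) + O(n^3):

a = 26, b = 3, c = 3
log_b(a) = log_3(26) = 2.9656

Case 3: c = 3 > log_3(26) = 2.9656
T(n) = O(n^3) = O(n^3)

For T(n) = 26T(n/3) + O(n^3): log_3(26) = 2.9656. This is Case 3 of the Master Theorem (c > log_b(a), work dominated by root), giving O(n^3).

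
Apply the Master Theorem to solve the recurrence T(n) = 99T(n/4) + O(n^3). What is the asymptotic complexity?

Master Theorem for T(n) = 99T(n/4) + O(n^3):

a = 99, b = 4, c = 3
log_b(a) = log_4(99) = 3.3147

Case 1: c = 3 < log_4(99) = 3.3147
T(n) = O(n^(log_4 99))

For T(n) = 99T(n/4) + O(n^3): log_4(99) = 3.3147. This is Case 1 of the Master Theorem (c < log_b(a), work dominated by leaves), giving O(n^(log_4 99)).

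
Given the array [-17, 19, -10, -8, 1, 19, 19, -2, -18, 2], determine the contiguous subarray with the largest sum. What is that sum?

Using Kadane's algorithm on [-17, 19, -10, -8, 1, 19, 19, -2, -18, 2]:

Scanning through the array:
Position 1 (value 19): max_ending_here = 19, max_so_far = 19
Position 2 (value -10): max_ending_here = 9, max_so_far = 19
Position 3 (value -8): max_ending_here = 1, max_so_far = 19
Position 4 (value 1): max_ending_here = 2, max_so_far = 19
Position 5 (value 19): max_ending_here = 21, max_so_far = 21
Position 6 (value 19): max_ending_here = 40, max_so_far = 40
Position 7 (value -2): max_ending_here = 38, max_so_far = 40
Position 8 (value -18): max_ending_here = 20, max_so_far = 40
Position 9 (value 2): max_ending_here = 22, max_so_far = 40

Maximum subarray: [19, -10, -8, 1, 19, 19]
Maximum sum: 40

The maximum subarray is [19, -10, -8, 1, 19, 19] with sum 40. This subarray runs from index 1 to index 6.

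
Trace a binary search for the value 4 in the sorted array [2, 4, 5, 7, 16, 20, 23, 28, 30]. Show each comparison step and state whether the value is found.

Binary search for 4 in [2, 4, 5, 7, 16, 20, 23, 28, 30]:

lo=0, hi=8, mid=4, arr[mid]=16 -> 16 > 4, search left half
lo=0, hi=3, mid=1, arr[mid]=4 -> Found target at index 1!

Binary search finds 4 at index 1 after 2 comparisons. The search repeatedly halves the search space by comparing with the middle element.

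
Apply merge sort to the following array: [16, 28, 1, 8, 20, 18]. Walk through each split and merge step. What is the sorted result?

Merge sort trace:

Split: [16, 28, 1, 8, 20, 18] -> [16, 28, 1] and [8, 20, 18]
  Split: [16, 28, 1] -> [16] and [28, 1]
    Split: [28, 1] -> [28] and [1]
    Merge: [28] + [1] -> [1, 28]
  Merge: [16] + [1, 28] -> [1, 16, 28]
  Split: [8, 20, 18] -> [8] and [20, 18]
    Split: [20, 18] -> [20] and [18]
    Merge: [20] + [18] -> [18, 20]
  Merge: [8] + [18, 20] -> [8, 18, 20]
Merge: [1, 16, 28] + [8, 18, 20] -> [1, 8, 16, 18, 20, 28]

Final sorted array: [1, 8, 16, 18, 20, 28]

The merge sort proceeds by recursively splitting the array and merging sorted halves.
After all merges, the sorted array is [1, 8, 16, 18, 20, 28].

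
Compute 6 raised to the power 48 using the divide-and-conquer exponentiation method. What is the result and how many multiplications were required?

Computing 6^48 by squaring (build up from 6^1; each line after the first costs one multiplication):

6^1 = 6
6^2 = (6^1)^2 = 6^2 = 36
6^3 = 6 * 6^2 = 6 * 36 = 216
6^6 = (6^3)^2 = 216^2 = 46656
6^12 = (6^6)^2 = 46656^2 = 2176782336
6^24 = (6^12)^2 = 2176782336^2 = 4738381338321616896
6^48 = (6^24)^2 = 4738381338321616896^2 = 22452257707354557240087211123792674816

Result: 22452257707354557240087211123792674816
Multiplications needed: 6 (6 lines after 6^1)

6^48 = 22452257707354557240087211123792674816. Using exponentiation by squaring, this requires 6 multiplications. The key idea: if the exponent is even, square the half-power; if odd, multiply by the base once.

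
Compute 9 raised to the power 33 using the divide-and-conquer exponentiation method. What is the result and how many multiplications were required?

Computing 9^33 by squaring (build up from 9^1; each line after the first costs one multiplication):

9^1 = 9
9^2 = (9^1)^2 = 9^2 = 81
9^4 = (9^2)^2 = 81^2 = 6561
9^8 = (9^4)^2 = 6561^2 = 43046721
9^16 = (9^8)^2 = 43046721^2 = 1853020188851841
9^32 = (9^16)^2 = 1853020188851841^2 = 3433683820292512484657849089281
9^33 = 9 * 9^32 = 9 * 3433683820292512484657849089281 = 30903154382632612361920641803529

Result: 30903154382632612361920641803529
Multiplications needed: 6 (6 lines after 9^1)

9^33 = 30903154382632612361920641803529. Using exponentiation by squaring, this requires 6 multiplications. The key idea: if the exponent is even, square the half-power; if odd, multiply by the base once.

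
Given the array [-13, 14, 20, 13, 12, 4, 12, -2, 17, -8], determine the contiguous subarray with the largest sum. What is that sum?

Using Kadane's algorithm on [-13, 14, 20, 13, 12, 4, 12, -2, 17, -8]:

Scanning through the array:
Position 1 (value 14): max_ending_here = 14, max_so_far = 14
Position 2 (value 20): max_ending_here = 34, max_so_far = 34
Position 3 (value 13): max_ending_here = 47, max_so_far = 47
Position 4 (value 12): max_ending_here = 59, max_so_far = 59
Position 5 (value 4): max_ending_here = 63, max_so_far = 63
Position 6 (value 12): max_ending_here = 75, max_so_far = 75
Position 7 (value -2): max_ending_here = 73, max_so_far = 75
Position 8 (value 17): max_ending_here = 90, max_so_far = 90
Position 9 (value -8): max_ending_here = 82, max_so_far = 90

Maximum subarray: [14, 20, 13, 12, 4, 12, -2, 17]
Maximum sum: 90

The maximum subarray is [14, 20, 13, 12, 4, 12, -2, 17] with sum 90. This subarray runs from index 1 to index 8.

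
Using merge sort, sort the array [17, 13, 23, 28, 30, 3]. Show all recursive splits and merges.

Merge sort trace:

Split: [17, 13, 23, 28, 30, 3] -> [17, 13, 23] and [28, 30, 3]
  Split: [17, 13, 23] -> [17] and [13, 23]
    Split: [13, 23] -> [13] and [23]
    Merge: [13] + [23] -> [13, 23]
  Merge: [17] + [13, 23] -> [13, 17, 23]
  Split: [28, 30, 3] -> [28] and [30, 3]
    Split: [30, 3] -> [30] and [3]
    Merge: [30] + [3] -> [3, 30]
  Merge: [28] + [3, 30] -> [3, 28, 30]
Merge: [13, 17, 23] + [3, 28, 30] -> [3, 13, 17, 23, 28, 30]

Final sorted array: [3, 13, 17, 23, 28, 30]

The merge sort proceeds by recursively splitting the array and merging sorted halves.
After all merges, the sorted array is [3, 13, 17, 23, 28, 30].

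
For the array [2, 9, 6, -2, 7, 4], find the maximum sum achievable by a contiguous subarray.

Using Kadane's algorithm on [2, 9, 6, -2, 7, 4]:

Scanning through the array:
Position 1 (value 9): max_ending_here = 11, max_so_far = 11
Position 2 (value 6): max_ending_here = 17, max_so_far = 17
Position 3 (value -2): max_ending_here = 15, max_so_far = 17
Position 4 (value 7): max_ending_here = 22, max_so_far = 22
Position 5 (value 4): max_ending_here = 26, max_so_far = 26

Maximum subarray: [2, 9, 6, -2, 7, 4]
Maximum sum: 26

The maximum subarray is [2, 9, 6, -2, 7, 4] with sum 26. This subarray runs from index 0 to index 5.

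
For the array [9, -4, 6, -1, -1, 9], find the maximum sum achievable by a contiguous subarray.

Using Kadane's algorithm on [9, -4, 6, -1, -1, 9]:

Scanning through the array:
Position 1 (value -4): max_ending_here = 5, max_so_far = 9
Position 2 (value 6): max_ending_here = 11, max_so_far = 11
Position 3 (value -1): max_ending_here = 10, max_so_far = 11
Position 4 (value -1): max_ending_here = 9, max_so_far = 11
Position 5 (value 9): max_ending_here = 18, max_so_far = 18

Maximum subarray: [9, -4, 6, -1, -1, 9]
Maximum sum: 18

The maximum subarray is [9, -4, 6, -1, -1, 9] with sum 18. This subarray runs from index 0 to index 5.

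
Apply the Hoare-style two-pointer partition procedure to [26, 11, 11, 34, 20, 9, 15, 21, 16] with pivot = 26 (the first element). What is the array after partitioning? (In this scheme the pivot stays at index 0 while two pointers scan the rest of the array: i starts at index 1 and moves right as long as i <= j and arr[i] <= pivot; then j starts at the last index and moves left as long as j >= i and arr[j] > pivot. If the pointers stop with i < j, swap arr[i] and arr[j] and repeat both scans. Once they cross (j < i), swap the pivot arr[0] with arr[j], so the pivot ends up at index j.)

Hoare-style two-pointer partition with pivot = 26:

Initial array: [26, 11, 11, 34, 20, 9, 15, 21, 16]

Pointers start at i = 1, j = 8.
i stops at index 3 (arr[3]=34 > 26), j stops at index 8 (arr[8]=16 <= 26): swap arr[3] and arr[8], array becomes [26, 11, 11, 16, 20, 9, 15, 21, 34]
i ends at 8, j ends at 7: the pointers have crossed (j < i), so scanning stops.

Swap pivot arr[0] with arr[7] to place pivot at position 7: [21, 11, 11, 16, 20, 9, 15, 26, 34]
Pivot position: 7

After partitioning with pivot 26, the array becomes [21, 11, 11, 16, 20, 9, 15, 26, 34]. The pivot is placed at index 7. All elements to the left of the pivot are <= 26, and all elements to the right are > 26.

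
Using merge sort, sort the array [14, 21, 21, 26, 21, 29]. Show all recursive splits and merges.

Merge sort trace:

Split: [14, 21, 21, 26, 21, 29] -> [14, 21, 21] and [26, 21, 29]
  Split: [14, 21, 21] -> [14] and [21, 21]
    Split: [21, 21] -> [21] and [21]
    Merge: [21] + [21] -> [21, 21]
  Merge: [14] + [21, 21] -> [14, 21, 21]
  Split: [26, 21, 29] -> [26] and [21, 29]
    Split: [21, 29] -> [21] and [29]
    Merge: [21] + [29] -> [21, 29]
  Merge: [26] + [21, 29] -> [21, 26, 29]
Merge: [14, 21, 21] + [21, 26, 29] -> [14, 21, 21, 21, 26, 29]

Final sorted array: [14, 21, 21, 21, 26, 29]

The merge sort proceeds by recursively splitting the array and merging sorted halves.
After all merges, the sorted array is [14, 21, 21, 21, 26, 29].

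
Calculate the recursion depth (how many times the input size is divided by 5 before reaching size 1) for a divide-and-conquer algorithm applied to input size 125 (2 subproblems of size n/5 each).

For divide and conquer with division factor 5:

Problem sizes at each level:
Level 0: 125
Level 1: 25
Level 2: 5
Level 3: 1

The root is level 0 and the size-1 base case is level 3 (the tree spans levels 0 through 3, i.e. 4 levels counting the root), so the depth is the number of divisions: log_5(125) = 3

The recursion tree depth is log_5(125) = 3. At each level, the problem size is divided by 5, so it takes 3 divisions to reduce to a base case of size 1. The algorithm makes 2 recursive calls at each level.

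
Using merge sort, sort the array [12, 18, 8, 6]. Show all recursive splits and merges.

Merge sort trace:

Split: [12, 18, 8, 6] -> [12, 18] and [8, 6]
  Split: [12, 18] -> [12] and [18]
  Merge: [12] + [18] -> [12, 18]
  Split: [8, 6] -> [8] and [6]
  Merge: [8] + [6] -> [6, 8]
Merge: [12, 18] + [6, 8] -> [6, 8, 12, 18]

Final sorted array: [6, 8, 12, 18]

The merge sort proceeds by recursively splitting the array and merging sorted halves.
After all merges, the sorted array is [6, 8, 12, 18].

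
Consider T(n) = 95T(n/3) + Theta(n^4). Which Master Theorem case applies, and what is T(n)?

Master Theorem for T(n) = 95T(n/3) + O(n^4):

a = 95, b = 3, c = 4
log_b(a) = log_3(95) = 4.1451

Case 1: c = 4 < log_3(95) = 4.1451
T(n) = O(n^(log_3 95))

For T(n) = 95T(n/3) + O(n^4): log_3(95) = 4.1451. This is Case 1 of the Master Theorem (c < log_b(a), work dominated by leaves), giving O(n^(log_3 95)).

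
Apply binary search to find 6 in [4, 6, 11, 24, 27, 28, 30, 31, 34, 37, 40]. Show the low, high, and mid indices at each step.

Binary search for 6 in [4, 6, 11, 24, 27, 28, 30, 31, 34, 37, 40]:

lo=0, hi=10, mid=5, arr[mid]=28 -> 28 > 6, search left half
lo=0, hi=4, mid=2, arr[mid]=11 -> 11 > 6, search left half
lo=0, hi=1, mid=0, arr[mid]=4 -> 4 < 6, search right half
lo=1, hi=1, mid=1, arr[mid]=6 -> Found target at index 1!

Binary search finds 6 at index 1 after 4 comparisons. The search repeatedly halves the search space by comparing with the middle element.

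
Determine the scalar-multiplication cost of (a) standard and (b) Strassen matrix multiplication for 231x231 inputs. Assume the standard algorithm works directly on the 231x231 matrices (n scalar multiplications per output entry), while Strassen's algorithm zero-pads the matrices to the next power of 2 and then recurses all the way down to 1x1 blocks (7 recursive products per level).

Matrix multiplication for 231x231 matrices:

Strassen's algorithm requires power-of-2 dimensions. Pad 231x231 to 256x256 (next power of 2).

Standard algorithm: 231^3 = 12326391 multiplications
Strassen's algorithm: 7^(log2(256)) = 7^8 = 5764801 multiplications
Savings: 12326391 - 5764801 = 6561590 multiplications

Standard: 12326391 multiplications (231^3). Strassen: 5764801 multiplications (7^8, after padding to 256x256). Strassen reduces 8 recursive multiplications to 7 at each level.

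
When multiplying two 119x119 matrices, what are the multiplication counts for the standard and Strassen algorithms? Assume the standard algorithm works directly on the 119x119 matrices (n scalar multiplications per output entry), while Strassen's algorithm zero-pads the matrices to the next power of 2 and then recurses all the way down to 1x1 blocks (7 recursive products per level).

Matrix multiplication for 119x119 matrices:

Strassen's algorithm requires power-of-2 dimensions. Pad 119x119 to 128x128 (next power of 2).

Standard algorithm: 119^3 = 1685159 multiplications
Strassen's algorithm: 7^(log2(128)) = 7^7 = 823543 multiplications
Savings: 1685159 - 823543 = 861616 multiplications

Standard: 1685159 multiplications (119^3). Strassen: 823543 multiplications (7^7, after padding to 128x128). Strassen reduces 8 recursive multiplications to 7 at each level.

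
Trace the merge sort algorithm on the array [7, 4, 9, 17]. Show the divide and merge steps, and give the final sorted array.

Merge sort trace:

Split: [7, 4, 9, 17] -> [7, 4] and [9, 17]
  Split: [7, 4] -> [7] and [4]
  Merge: [7] + [4] -> [4, 7]
  Split: [9, 17] -> [9] and [17]
  Merge: [9] + [17] -> [9, 17]
Merge: [4, 7] + [9, 17] -> [4, 7, 9, 17]

Final sorted array: [4, 7, 9, 17]

The merge sort proceeds by recursively splitting the array and merging sorted halves.
After all merges, the sorted array is [4, 7, 9, 17].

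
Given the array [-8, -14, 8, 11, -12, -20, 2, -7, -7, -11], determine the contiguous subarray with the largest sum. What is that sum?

Using Kadane's algorithm on [-8, -14, 8, 11, -12, -20, 2, -7, -7, -11]:

Scanning through the array:
Position 1 (value -14): max_ending_here = -14, max_so_far = -8
Position 2 (value 8): max_ending_here = 8, max_so_far = 8
Position 3 (value 11): max_ending_here = 19, max_so_far = 19
Position 4 (value -12): max_ending_here = 7, max_so_far = 19
Position 5 (value -20): max_ending_here = -13, max_so_far = 19
Position 6 (value 2): max_ending_here = 2, max_so_far = 19
Position 7 (value -7): max_ending_here = -5, max_so_far = 19
Position 8 (value -7): max_ending_here = -7, max_so_far = 19
Position 9 (value -11): max_ending_here = -11, max_so_far = 19

Maximum subarray: [8, 11]
Maximum sum: 19

The maximum subarray is [8, 11] with sum 19. This subarray runs from index 2 to index 3.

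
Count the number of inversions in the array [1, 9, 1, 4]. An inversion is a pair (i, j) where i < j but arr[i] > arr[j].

Finding inversions in [1, 9, 1, 4]:

(1, 2): arr[1]=9 > arr[2]=1
(1, 3): arr[1]=9 > arr[3]=4

Total inversions: 2

The array has 2 inversion(s): (1,2), (1,3). Each pair (i,j) satisfies i < j and arr[i] > arr[j].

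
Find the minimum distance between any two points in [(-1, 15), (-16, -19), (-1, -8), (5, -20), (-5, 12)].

Computing all pairwise distances among 5 points:

d((-1, 15), (-16, -19)) = 37.1618
d((-1, 15), (-1, -8)) = 23.0
d((-1, 15), (5, -20)) = 35.5106
d((-1, 15), (-5, 12)) = 5.0 <-- minimum
d((-16, -19), (-1, -8)) = 18.6011
d((-16, -19), (5, -20)) = 21.0238
d((-16, -19), (-5, 12)) = 32.8938
d((-1, -8), (5, -20)) = 13.4164
d((-1, -8), (-5, 12)) = 20.3961
d((5, -20), (-5, 12)) = 33.5261

Closest pair: (-1, 15) and (-5, 12) with distance 5.0

The closest pair is (-1, 15) and (-5, 12) with Euclidean distance 5.0. For 5 points, brute-force pairwise comparison is shown above. For large n, the divide-and-conquer algorithm (sort by x, recurse on halves, check the dividing strip) achieves O(n log n).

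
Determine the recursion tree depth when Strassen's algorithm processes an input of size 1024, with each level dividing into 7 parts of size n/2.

For divide and conquer with division factor 2:

Problem sizes at each level:
Level 0: 1024
Level 1: 512
Level 2: 256
Level 3: 128
Level 4: 64
Level 5: 32
Level 6: 16
Level 7: 8
Level 8: 4
Level 9: 2
Level 10: 1

The root is level 0 and the size-1 base case is level 10 (the tree spans levels 0 through 10, i.e. 11 levels counting the root), so the depth is the number of divisions: log_2(1024) = 10

The recursion tree depth is log_2(1024) = 10. At each level, the problem size is divided by 2, so it takes 10 divisions to reduce to a base case of size 1. The algorithm makes 7 recursive calls at each level.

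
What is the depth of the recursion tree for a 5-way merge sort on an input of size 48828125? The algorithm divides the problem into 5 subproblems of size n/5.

For divide and conquer with division factor 5:

Problem sizes at each level:
Level 0: 48828125
Level 1: 9765625
Level 2: 1953125
Level 3: 390625
Level 4: 78125
Level 5: 15625
Level 6: 3125
Level 7: 625
Level 8: 125
Level 9: 25
Level 10: 5
Level 11: 1

The root is level 0 and the size-1 base case is level 11 (the tree spans levels 0 through 11, i.e. 12 levels counting the root), so the depth is the number of divisions: log_5(48828125) = 11

The recursion tree depth is log_5(48828125) = 11. At each level, the problem size is divided by 5, so it takes 11 divisions to reduce to a base case of size 1. The algorithm makes 5 recursive calls at each level.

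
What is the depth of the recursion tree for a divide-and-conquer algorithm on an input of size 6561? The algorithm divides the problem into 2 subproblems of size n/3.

For divide and conquer with division factor 3:

Problem sizes at each level:
Level 0: 6561
Level 1: 2187
Level 2: 729
Level 3: 243
Level 4: 81
Level 5: 27
Level 6: 9
Level 7: 3
Level 8: 1

The root is level 0 and the size-1 base case is level 8 (the tree spans levels 0 through 8, i.e. 9 levels counting the root), so the depth is the number of divisions: log_3(6561) = 8

The recursion tree depth is log_3(6561) = 8. At each level, the problem size is divided by 3, so it takes 8 divisions to reduce to a base case of size 1. The algorithm makes 2 recursive calls at each level.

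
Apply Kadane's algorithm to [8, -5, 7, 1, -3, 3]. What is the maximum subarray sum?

Using Kadane's algorithm on [8, -5, 7, 1, -3, 3]:

Scanning through the array:
Position 1 (value -5): max_ending_here = 3, max_so_far = 8
Position 2 (value 7): max_ending_here = 10, max_so_far = 10
Position 3 (value 1): max_ending_here = 11, max_so_far = 11
Position 4 (value -3): max_ending_here = 8, max_so_far = 11
Position 5 (value 3): max_ending_here = 11, max_so_far = 11

Maximum subarray: [8, -5, 7, 1]
Maximum sum: 11

The maximum subarray is [8, -5, 7, 1] with sum 11. This subarray runs from index 0 to index 3.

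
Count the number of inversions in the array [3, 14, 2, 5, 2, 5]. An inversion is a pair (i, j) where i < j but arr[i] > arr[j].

Finding inversions in [3, 14, 2, 5, 2, 5]:

(0, 2): arr[0]=3 > arr[2]=2
(0, 4): arr[0]=3 > arr[4]=2
(1, 2): arr[1]=14 > arr[2]=2
(1, 3): arr[1]=14 > arr[3]=5
(1, 4): arr[1]=14 > arr[4]=2
(1, 5): arr[1]=14 > arr[5]=5
(3, 4): arr[3]=5 > arr[4]=2

Total inversions: 7

The array has 7 inversion(s): (0,2), (0,4), (1,2), (1,3), (1,4), (1,5), (3,4). Each pair (i,j) satisfies i < j and arr[i] > arr[j].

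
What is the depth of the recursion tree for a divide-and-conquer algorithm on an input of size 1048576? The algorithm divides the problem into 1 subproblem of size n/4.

For divide and conquer with division factor 4:

Problem sizes at each level:
Level 0: 1048576
Level 1: 262144
Level 2: 65536
Level 3: 16384
Level 4: 4096
Level 5: 1024
Level 6: 256
Level 7: 64
Level 8: 16
Level 9: 4
Level 10: 1

The root is level 0 and the size-1 base case is level 10 (the tree spans levels 0 through 10, i.e. 11 levels counting the root), so the depth is the number of divisions: log_4(1048576) = 10

The recursion tree depth is log_4(1048576) = 10. At each level, the problem size is divided by 4, so it takes 10 divisions to reduce to a base case of size 1. The algorithm makes 1 recursive call at each level.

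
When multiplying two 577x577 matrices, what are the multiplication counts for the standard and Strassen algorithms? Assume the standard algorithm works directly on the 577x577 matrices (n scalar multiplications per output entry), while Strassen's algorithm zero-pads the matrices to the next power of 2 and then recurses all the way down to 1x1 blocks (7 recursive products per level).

Matrix multiplication for 577x577 matrices:

Strassen's algorithm requires power-of-2 dimensions. Pad 577x577 to 1024x1024 (next power of 2).

Standard algorithm: 577^3 = 192100033 multiplications
Strassen's algorithm: 7^(log2(1024)) = 7^10 = 282475249 multiplications
Difference: 192100033 - 282475249 = -90375216 (Strassen uses MORE here due to padding overhead — for small or just-over-power-of-2 n, padding can outweigh the per-level savings)

Standard: 192100033 multiplications (577^3). Strassen: 282475249 multiplications (7^10, after padding to 1024x1024). Strassen reduces 8 recursive multiplications to 7 at each level.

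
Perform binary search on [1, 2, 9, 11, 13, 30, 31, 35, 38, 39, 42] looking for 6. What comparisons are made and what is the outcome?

Binary search for 6 in [1, 2, 9, 11, 13, 30, 31, 35, 38, 39, 42]:

lo=0, hi=10, mid=5, arr[mid]=30 -> 30 > 6, search left half
lo=0, hi=4, mid=2, arr[mid]=9 -> 9 > 6, search left half
lo=0, hi=1, mid=0, arr[mid]=1 -> 1 < 6, search right half
lo=1, hi=1, mid=1, arr[mid]=2 -> 2 < 6, search right half
lo=2 > hi=1, target 6 not found

Binary search determines that 6 is not in the array after 4 comparisons. The search space was exhausted without finding the target.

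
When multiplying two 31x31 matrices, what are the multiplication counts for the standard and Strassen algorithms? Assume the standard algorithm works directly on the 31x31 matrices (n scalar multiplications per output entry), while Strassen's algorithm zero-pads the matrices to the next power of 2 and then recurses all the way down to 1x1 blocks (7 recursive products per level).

Matrix multiplication for 31x31 matrices:

Strassen's algorithm requires power-of-2 dimensions. Pad 31x31 to 32x32 (next power of 2).

Standard algorithm: 31^3 = 29791 multiplications
Strassen's algorithm: 7^(log2(32)) = 7^5 = 16807 multiplications
Savings: 29791 - 16807 = 12984 multiplications

Standard: 29791 multiplications (31^3). Strassen: 16807 multiplications (7^5, after padding to 32x32). Strassen reduces 8 recursive multiplications to 7 at each level.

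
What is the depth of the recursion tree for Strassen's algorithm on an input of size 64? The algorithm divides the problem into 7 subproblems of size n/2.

For divide and conquer with division factor 2:

Problem sizes at each level:
Level 0: 64
Level 1: 32
Level 2: 16
Level 3: 8
Level 4: 4
Level 5: 2
Level 6: 1

The root is level 0 and the size-1 base case is level 6 (the tree spans levels 0 through 6, i.e. 7 levels counting the root), so the depth is the number of divisions: log_2(64) = 6

The recursion tree depth is log_2(64) = 6. At each level, the problem size is divided by 2, so it takes 6 divisions to reduce to a base case of size 1. The algorithm makes 7 recursive calls at each level.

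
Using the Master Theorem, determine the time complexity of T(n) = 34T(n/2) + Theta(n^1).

Master Theorem for T(n) = 34T(n/2) + O(n^1):

a = 34, b = 2, c = 1
log_b(a) = log_2(34) = 5.0875

Case 1: c = 1 < log_2(34) = 5.0875
T(n) = O(n^(log_2 34))

For T(n) = 34T(n/2) + O(n^1): log_2(34) = 5.0875. This is Case 1 of the Master Theorem (c < log_b(a), work dominated by leaves), giving O(n^(log_2 34)).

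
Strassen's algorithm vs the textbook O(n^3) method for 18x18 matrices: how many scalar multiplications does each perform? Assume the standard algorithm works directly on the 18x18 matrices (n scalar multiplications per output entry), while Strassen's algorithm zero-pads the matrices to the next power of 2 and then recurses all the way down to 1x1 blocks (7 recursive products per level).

Matrix multiplication for 18x18 matrices:

Strassen's algorithm requires power-of-2 dimensions. Pad 18x18 to 32x32 (next power of 2).

Standard algorithm: 18^3 = 5832 multiplications
Strassen's algorithm: 7^(log2(32)) = 7^5 = 16807 multiplications
Difference: 5832 - 16807 = -10975 (Strassen uses MORE here due to padding overhead — for small or just-over-power-of-2 n, padding can outweigh the per-level savings)

Standard: 5832 multiplications (18^3). Strassen: 16807 multiplications (7^5, after padding to 32x32). Strassen reduces 8 recursive multiplications to 7 at each level.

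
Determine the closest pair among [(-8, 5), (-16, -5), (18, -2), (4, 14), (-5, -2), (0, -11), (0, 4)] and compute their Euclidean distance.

Computing all pairwise distances among 7 points:

d((-8, 5), (-16, -5)) = 12.8062
d((-8, 5), (18, -2)) = 26.9258
d((-8, 5), (4, 14)) = 15.0
d((-8, 5), (-5, -2)) = 7.6158 <-- minimum
d((-8, 5), (0, -11)) = 17.8885
d((-8, 5), (0, 4)) = 8.0623
d((-16, -5), (18, -2)) = 34.1321
d((-16, -5), (4, 14)) = 27.5862
d((-16, -5), (-5, -2)) = 11.4018
d((-16, -5), (0, -11)) = 17.088
d((-16, -5), (0, 4)) = 18.3576
d((18, -2), (4, 14)) = 21.2603
d((18, -2), (-5, -2)) = 23.0
d((18, -2), (0, -11)) = 20.1246
d((18, -2), (0, 4)) = 18.9737
d((4, 14), (-5, -2)) = 18.3576
d((4, 14), (0, -11)) = 25.318
d((4, 14), (0, 4)) = 10.7703
d((-5, -2), (0, -11)) = 10.2956
d((-5, -2), (0, 4)) = 7.8102
d((0, -11), (0, 4)) = 15.0

Closest pair: (-8, 5) and (-5, -2) with distance 7.6158

The closest pair is (-8, 5) and (-5, -2) with Euclidean distance 7.6158. For 7 points, brute-force pairwise comparison is shown above. For large n, the divide-and-conquer algorithm (sort by x, recurse on halves, check the dividing strip) achieves O(n log n).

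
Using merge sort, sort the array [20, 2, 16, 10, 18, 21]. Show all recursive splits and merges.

Merge sort trace:

Split: [20, 2, 16, 10, 18, 21] -> [20, 2, 16] and [10, 18, 21]
  Split: [20, 2, 16] -> [20] and [2, 16]
    Split: [2, 16] -> [2] and [16]
    Merge: [2] + [16] -> [2, 16]
  Merge: [20] + [2, 16] -> [2, 16, 20]
  Split: [10, 18, 21] -> [10] and [18, 21]
    Split: [18, 21] -> [18] and [21]
    Merge: [18] + [21] -> [18, 21]
  Merge: [10] + [18, 21] -> [10, 18, 21]
Merge: [2, 16, 20] + [10, 18, 21] -> [2, 10, 16, 18, 20, 21]

Final sorted array: [2, 10, 16, 18, 20, 21]

The merge sort proceeds by recursively splitting the array and merging sorted halves.
After all merges, the sorted array is [2, 10, 16, 18, 20, 21].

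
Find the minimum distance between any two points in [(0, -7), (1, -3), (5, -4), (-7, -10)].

Computing all pairwise distances among 4 points:

d((0, -7), (1, -3)) = 4.1231 <-- minimum
d((0, -7), (5, -4)) = 5.831
d((0, -7), (-7, -10)) = 7.6158
d((1, -3), (5, -4)) = 4.1231 <-- minimum
d((1, -3), (-7, -10)) = 10.6301
d((5, -4), (-7, -10)) = 13.4164

Minimum distance: 4.1231 (tie among 2 pairs: (0, -7) and (1, -3); (1, -3) and (5, -4))

The minimum Euclidean distance is 4.1231. There is a tie: 2 pairs achieve this minimum — (0, -7) and (1, -3); (1, -3) and (5, -4). Any of these is a valid closest pair. For 4 points, brute-force pairwise comparison is shown above. For large n, the divide-and-conquer algorithm (sort by x, recurse on halves, check the dividing strip) achieves O(n log n).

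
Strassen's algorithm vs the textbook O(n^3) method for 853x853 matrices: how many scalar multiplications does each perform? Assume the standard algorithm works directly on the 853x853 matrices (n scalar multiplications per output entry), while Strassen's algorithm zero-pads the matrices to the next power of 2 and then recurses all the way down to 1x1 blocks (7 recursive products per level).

Matrix multiplication for 853x853 matrices:

Strassen's algorithm requires power-of-2 dimensions. Pad 853x853 to 1024x1024 (next power of 2).

Standard algorithm: 853^3 = 620650477 multiplications
Strassen's algorithm: 7^(log2(1024)) = 7^10 = 282475249 multiplications
Savings: 620650477 - 282475249 = 338175228 multiplications

Standard: 620650477 multiplications (853^3). Strassen: 282475249 multiplications (7^10, after padding to 1024x1024). Strassen reduces 8 recursive multiplications to 7 at each level.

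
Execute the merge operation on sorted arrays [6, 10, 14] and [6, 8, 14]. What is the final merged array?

Merging process:

Compare 6 vs 6: take 6 from left. Merged: [6]
Compare 10 vs 6: take 6 from right. Merged: [6, 6]
Compare 10 vs 8: take 8 from right. Merged: [6, 6, 8]
Compare 10 vs 14: take 10 from left. Merged: [6, 6, 8, 10]
Compare 14 vs 14: take 14 from left. Merged: [6, 6, 8, 10, 14]
Append remaining from right: [14]. Merged: [6, 6, 8, 10, 14, 14]

Final merged array: [6, 6, 8, 10, 14, 14]
Total comparisons: 5

The merged array is [6, 6, 8, 10, 14, 14], requiring 5 comparisons. The merge step runs in O(n) time where n is the total number of elements.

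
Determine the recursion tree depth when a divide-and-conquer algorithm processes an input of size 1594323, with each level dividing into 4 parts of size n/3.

For divide and conquer with division factor 3:

Problem sizes at each level:
Level 0: 1594323
Level 1: 531441
Level 2: 177147
Level 3: 59049
Level 4: 19683
Level 5: 6561
Level 6: 2187
Level 7: 729
Level 8: 243
Level 9: 81
Level 10: 27
Level 11: 9
Level 12: 3
Level 13: 1

The root is level 0 and the size-1 base case is level 13 (the tree spans levels 0 through 13, i.e. 14 levels counting the root), so the depth is the number of divisions: log_3(1594323) = 13

The recursion tree depth is log_3(1594323) = 13. At each level, the problem size is divided by 3, so it takes 13 divisions to reduce to a base case of size 1. The algorithm makes 4 recursive calls at each level.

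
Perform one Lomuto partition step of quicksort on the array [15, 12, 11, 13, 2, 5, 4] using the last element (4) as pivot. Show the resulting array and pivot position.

Lomuto partition with pivot = 4:

Initial array: [15, 12, 11, 13, 2, 5, 4]

arr[0]=15 > 4: no swap
arr[1]=12 > 4: no swap
arr[2]=11 > 4: no swap
arr[3]=13 > 4: no swap
arr[4]=2 <= 4: swap with position 0, array becomes [2, 12, 11, 13, 15, 5, 4]
arr[5]=5 > 4: no swap

Place pivot at position 1: [2, 4, 11, 13, 15, 5, 12]
Pivot position: 1

After partitioning with pivot 4, the array becomes [2, 4, 11, 13, 15, 5, 12]. The pivot is placed at index 1. All elements to the left of the pivot are <= 4, and all elements to the right are > 4.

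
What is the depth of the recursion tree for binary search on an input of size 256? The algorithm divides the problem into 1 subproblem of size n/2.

For divide and conquer with division factor 2:

Problem sizes at each level:
Level 0: 256
Level 1: 128
Level 2: 64
Level 3: 32
Level 4: 16
Level 5: 8
Level 6: 4
Level 7: 2
Level 8: 1

The root is level 0 and the size-1 base case is level 8 (the tree spans levels 0 through 8, i.e. 9 levels counting the root), so the depth is the number of divisions: log_2(256) = 8

The recursion tree depth is log_2(256) = 8. At each level, the problem size is divided by 2, so it takes 8 divisions to reduce to a base case of size 1. The algorithm makes 1 recursive call at each level.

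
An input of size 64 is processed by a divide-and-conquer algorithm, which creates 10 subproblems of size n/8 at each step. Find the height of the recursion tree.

For divide and conquer with division factor 8:

Problem sizes at each level:
Level 0: 64
Level 1: 8
Level 2: 1

The root is level 0 and the size-1 base case is level 2 (the tree spans levels 0 through 2, i.e. 3 levels counting the root), so the depth is the number of divisions: log_8(64) = 2

The recursion tree depth is log_8(64) = 2. At each level, the problem size is divided by 8, so it takes 2 divisions to reduce to a base case of size 1. The algorithm makes 10 recursive calls at each level.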